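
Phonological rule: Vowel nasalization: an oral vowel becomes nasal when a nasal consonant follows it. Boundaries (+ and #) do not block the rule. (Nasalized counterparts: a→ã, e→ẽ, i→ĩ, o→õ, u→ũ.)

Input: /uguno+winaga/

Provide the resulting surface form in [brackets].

[ugũno+wĩnaga]

/u/ before nasal /n/ → [ũ]
/i/ before nasal /n/ → [ĩ]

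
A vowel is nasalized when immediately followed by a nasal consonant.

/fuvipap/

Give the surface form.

[fuvipap]

no segment meets the rule's conditions; no change.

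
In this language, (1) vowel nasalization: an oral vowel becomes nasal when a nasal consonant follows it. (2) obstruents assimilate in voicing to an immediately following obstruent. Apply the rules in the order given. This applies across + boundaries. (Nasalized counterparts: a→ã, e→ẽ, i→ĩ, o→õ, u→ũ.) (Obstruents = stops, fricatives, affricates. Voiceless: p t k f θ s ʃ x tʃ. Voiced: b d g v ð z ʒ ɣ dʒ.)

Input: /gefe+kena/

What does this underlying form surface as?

Rule 1: /e/ before nasal /n/ → [ẽ]
After rule 1: gefe+kẽna
Rule 2: no segment meets the rule's conditions; no change.

[gefe+kẽna]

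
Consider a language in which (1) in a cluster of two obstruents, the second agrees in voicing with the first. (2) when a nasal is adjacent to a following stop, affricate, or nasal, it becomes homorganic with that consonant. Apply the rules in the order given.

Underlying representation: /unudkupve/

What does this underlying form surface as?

[unudgupfe]

Rule 1: /k/ after /d/ (voiced) → [g]
Rule 1: /v/ after /p/ (voiceless) → [f]
After rule 1: unudgupfe
Rule 2: no segment meets the rule's conditions; no change.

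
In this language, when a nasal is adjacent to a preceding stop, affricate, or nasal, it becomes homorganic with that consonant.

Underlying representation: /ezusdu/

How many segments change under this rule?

0

No segment meets the rule's conditions.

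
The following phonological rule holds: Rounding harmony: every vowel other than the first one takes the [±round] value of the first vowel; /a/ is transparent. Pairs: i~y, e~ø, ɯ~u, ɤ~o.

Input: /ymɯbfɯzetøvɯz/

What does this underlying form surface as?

[ymubfuzøtøvuz]

/ɯ/ harmonizes with /y/ ([+round]) → [u]
/ɯ/ harmonizes with /y/ ([+round]) → [u]
/e/ harmonizes with /y/ ([+round]) → [ø]
/ɯ/ harmonizes with /y/ ([+round]) → [u]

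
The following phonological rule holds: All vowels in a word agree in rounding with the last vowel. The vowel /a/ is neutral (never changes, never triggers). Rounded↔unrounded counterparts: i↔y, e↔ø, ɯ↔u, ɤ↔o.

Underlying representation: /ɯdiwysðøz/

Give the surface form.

/ɯ/ harmonizes with /ø/ ([+round]) → [u]
/i/ harmonizes with /ø/ ([+round]) → [y]

[udywysðøz]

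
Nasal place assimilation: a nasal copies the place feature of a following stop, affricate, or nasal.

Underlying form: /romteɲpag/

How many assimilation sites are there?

2

/m/ before /t/ (alveolar) → [n]
/ɲ/ before /p/ (labial) → [m]
2 segments change.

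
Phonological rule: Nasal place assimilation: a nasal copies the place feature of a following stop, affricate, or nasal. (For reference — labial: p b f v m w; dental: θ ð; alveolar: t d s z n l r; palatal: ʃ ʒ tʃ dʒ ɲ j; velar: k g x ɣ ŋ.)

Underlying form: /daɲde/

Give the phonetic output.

[dande]

/ɲ/ before /d/ (alveolar) → [n]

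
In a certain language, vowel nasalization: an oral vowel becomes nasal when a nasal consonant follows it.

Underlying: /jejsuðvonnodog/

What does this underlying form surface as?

/o/ before nasal /n/ → [õ]

[jejsuðvõnnodog]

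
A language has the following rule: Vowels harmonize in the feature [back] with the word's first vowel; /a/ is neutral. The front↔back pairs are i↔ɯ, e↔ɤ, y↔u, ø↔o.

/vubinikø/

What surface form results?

[vubɯnɯko]

/i/ harmonizes with /u/ ([+back]) → [ɯ]
/i/ harmonizes with /u/ ([+back]) → [ɯ]
/ø/ harmonizes with /u/ ([+back]) → [o]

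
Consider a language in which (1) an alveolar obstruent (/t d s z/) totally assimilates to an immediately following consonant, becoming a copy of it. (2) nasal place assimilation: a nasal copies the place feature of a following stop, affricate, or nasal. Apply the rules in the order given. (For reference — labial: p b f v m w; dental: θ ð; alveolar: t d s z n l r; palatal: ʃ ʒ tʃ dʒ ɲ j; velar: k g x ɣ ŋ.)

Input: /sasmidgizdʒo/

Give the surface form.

Rule 1: /s/ before /m/ → [m] (total assimilation)
Rule 1: /d/ before /g/ → [g] (total assimilation)
Rule 1: /z/ before /dʒ/ → [dʒ] (total assimilation)
After rule 1: sammiggidʒdʒo
Rule 2: no segment meets the rule's conditions; no change.

[sammiggidʒdʒo]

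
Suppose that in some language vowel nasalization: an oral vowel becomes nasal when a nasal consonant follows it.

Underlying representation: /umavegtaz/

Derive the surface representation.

[ũmavegtaz]

/u/ before nasal /m/ → [ũ]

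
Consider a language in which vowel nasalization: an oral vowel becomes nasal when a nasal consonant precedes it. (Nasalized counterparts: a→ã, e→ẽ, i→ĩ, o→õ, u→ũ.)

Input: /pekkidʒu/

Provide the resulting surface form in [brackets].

no segment meets the rule's conditions; no change.

[pekkidʒu]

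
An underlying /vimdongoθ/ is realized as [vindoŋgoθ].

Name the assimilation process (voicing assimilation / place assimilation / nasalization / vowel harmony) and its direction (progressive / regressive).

/m/→[n] /n/→[ŋ].
Each target copies a feature from the following segment, so the direction is regressive.

place assimilation, regressive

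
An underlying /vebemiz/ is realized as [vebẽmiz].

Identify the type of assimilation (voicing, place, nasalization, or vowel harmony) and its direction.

nasalization, regressive

/e/→[ẽ].
Each target copies a feature from the following segment, so the direction is regressive.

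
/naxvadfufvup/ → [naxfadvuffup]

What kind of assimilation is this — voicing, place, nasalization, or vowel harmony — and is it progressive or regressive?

voicing assimilation, progressive

/v/→[f] /f/→[v] /v/→[f].
Each target copies a feature from the preceding segment, so the direction is progressive.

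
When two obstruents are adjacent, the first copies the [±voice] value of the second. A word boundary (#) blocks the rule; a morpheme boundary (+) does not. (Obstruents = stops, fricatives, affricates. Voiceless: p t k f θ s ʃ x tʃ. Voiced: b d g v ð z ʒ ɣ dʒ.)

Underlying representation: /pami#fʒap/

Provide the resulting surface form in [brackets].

/f/ before /ʒ/ (voiced) → [v]

[pami#vʒap]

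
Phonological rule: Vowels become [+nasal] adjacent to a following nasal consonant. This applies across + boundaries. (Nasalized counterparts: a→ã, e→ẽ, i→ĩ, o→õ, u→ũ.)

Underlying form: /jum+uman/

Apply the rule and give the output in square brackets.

/u/ before nasal /m/ → [ũ]
/u/ before nasal /m/ → [ũ]
/a/ before nasal /n/ → [ã]

[jũm+ũmãn]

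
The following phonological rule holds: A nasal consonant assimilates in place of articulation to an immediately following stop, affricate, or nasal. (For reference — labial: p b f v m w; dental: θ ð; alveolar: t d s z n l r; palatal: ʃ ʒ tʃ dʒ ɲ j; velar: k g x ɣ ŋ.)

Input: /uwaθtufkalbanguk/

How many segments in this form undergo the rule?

1

/n/ before /g/ (velar) → [ŋ]
1 segment changes.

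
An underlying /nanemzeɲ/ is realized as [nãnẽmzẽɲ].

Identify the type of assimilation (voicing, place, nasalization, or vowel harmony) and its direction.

/a/→[ã] /e/→[ẽ] /e/→[ẽ].
Each target copies a feature from the following segment, so the direction is regressive.

nasalization, regressive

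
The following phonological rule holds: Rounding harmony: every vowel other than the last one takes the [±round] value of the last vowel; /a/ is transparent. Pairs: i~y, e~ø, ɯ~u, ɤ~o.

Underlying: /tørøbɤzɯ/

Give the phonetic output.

[terebɤzɯ]

/ø/ harmonizes with /ɯ/ ([-round]) → [e]
/ø/ harmonizes with /ɯ/ ([-round]) → [e]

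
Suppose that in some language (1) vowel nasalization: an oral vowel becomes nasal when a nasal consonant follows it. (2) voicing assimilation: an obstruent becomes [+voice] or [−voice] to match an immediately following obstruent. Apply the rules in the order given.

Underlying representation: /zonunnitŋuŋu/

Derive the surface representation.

[zõnũnnitŋũŋu]

Rule 1: /o/ before nasal /n/ → [õ]
Rule 1: /u/ before nasal /n/ → [ũ]
Rule 1: /u/ before nasal /ŋ/ → [ũ]
After rule 1: zõnũnnitŋũŋu
Rule 2: no segment meets the rule's conditions; no change.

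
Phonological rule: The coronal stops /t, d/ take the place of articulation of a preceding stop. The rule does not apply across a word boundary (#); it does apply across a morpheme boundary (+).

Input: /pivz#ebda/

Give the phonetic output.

/d/ after /b/ (labial) → [b]

[pivz#ebba]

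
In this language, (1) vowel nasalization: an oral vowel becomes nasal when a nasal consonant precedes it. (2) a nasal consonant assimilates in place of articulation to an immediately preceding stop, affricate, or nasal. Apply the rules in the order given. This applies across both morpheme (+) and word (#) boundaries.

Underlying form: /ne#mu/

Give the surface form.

Rule 1: /e/ after nasal /n/ → [ẽ]
Rule 1: /u/ after nasal /m/ → [ũ]
After rule 1: nẽ#mũ
Rule 2: no segment meets the rule's conditions; no change.

[nẽ#mũ]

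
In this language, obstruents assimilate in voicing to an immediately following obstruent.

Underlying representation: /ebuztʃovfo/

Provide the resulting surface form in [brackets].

[ebustʃoffo]

/z/ before /tʃ/ (voiceless) → [s]
/v/ before /f/ (voiceless) → [f]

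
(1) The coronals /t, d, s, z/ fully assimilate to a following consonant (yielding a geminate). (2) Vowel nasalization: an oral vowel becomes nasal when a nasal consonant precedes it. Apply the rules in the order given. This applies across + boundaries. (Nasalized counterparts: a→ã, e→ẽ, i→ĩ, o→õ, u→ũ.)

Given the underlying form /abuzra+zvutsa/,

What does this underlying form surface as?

Rule 1: /z/ before /r/ → [r] (total assimilation)
Rule 1: /z/ before /v/ → [v] (total assimilation)
Rule 1: /t/ before /s/ → [s] (total assimilation)
After rule 1: aburra+vvussa
Rule 2: no segment meets the rule's conditions; no change.

[aburra+vvussa]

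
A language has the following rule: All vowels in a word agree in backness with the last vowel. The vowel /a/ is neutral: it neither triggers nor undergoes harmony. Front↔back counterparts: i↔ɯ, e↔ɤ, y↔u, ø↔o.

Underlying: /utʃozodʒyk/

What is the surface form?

/u/ harmonizes with /y/ ([-back]) → [y]
/o/ harmonizes with /y/ ([-back]) → [ø]
/o/ harmonizes with /y/ ([-back]) → [ø]

[ytʃøzødʒyk]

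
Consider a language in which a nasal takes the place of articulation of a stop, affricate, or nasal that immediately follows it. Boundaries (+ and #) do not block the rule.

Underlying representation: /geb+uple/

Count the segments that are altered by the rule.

No segment meets the rule's conditions.

0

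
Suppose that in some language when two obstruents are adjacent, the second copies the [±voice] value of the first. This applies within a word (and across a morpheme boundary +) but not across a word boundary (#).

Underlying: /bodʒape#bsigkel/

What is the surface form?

[bodʒape#bziggel]

/s/ after /b/ (voiced) → [z]
/k/ after /g/ (voiced) → [g]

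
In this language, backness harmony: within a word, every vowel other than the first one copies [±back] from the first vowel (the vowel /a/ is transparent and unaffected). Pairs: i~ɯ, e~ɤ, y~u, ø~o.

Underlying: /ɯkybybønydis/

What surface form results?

/y/ harmonizes with /ɯ/ ([+back]) → [u]
/y/ harmonizes with /ɯ/ ([+back]) → [u]
/ø/ harmonizes with /ɯ/ ([+back]) → [o]
/y/ harmonizes with /ɯ/ ([+back]) → [u]
/i/ harmonizes with /ɯ/ ([+back]) → [ɯ]

[ɯkububonudɯs]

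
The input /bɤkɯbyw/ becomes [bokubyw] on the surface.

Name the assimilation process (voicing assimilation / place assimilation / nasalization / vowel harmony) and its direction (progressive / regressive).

vowel harmony, regressive

/ɤ/→[o] /ɯ/→[u].
Vowels agree with the last vowel, so the harmony is regressive.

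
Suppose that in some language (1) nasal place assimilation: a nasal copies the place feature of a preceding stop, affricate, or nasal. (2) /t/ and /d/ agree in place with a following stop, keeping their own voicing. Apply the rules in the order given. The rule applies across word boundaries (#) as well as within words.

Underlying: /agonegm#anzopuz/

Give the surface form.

Rule 1: /m/ after /g/ (velar) → [ŋ]
After rule 1: agonegŋ#anzopuz
Rule 2: no segment meets the rule's conditions; no change.

[agonegŋ#anzopuz]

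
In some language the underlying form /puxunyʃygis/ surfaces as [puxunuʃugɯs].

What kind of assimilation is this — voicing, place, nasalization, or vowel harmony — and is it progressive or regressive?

vowel harmony, progressive

/y/→[u] /y/→[u] /i/→[ɯ].
Vowels agree with the first vowel, so the harmony is progressive.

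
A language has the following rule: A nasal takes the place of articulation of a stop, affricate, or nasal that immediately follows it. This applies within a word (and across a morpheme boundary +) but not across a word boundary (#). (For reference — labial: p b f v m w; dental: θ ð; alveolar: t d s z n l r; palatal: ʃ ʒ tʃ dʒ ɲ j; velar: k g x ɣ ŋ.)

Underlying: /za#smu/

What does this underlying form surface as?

[za#smu]

no segment meets the rule's conditions; no change.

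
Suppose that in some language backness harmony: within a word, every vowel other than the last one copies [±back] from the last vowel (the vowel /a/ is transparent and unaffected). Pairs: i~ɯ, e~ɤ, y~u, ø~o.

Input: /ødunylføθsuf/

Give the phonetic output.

[odunulfoθsuf]

/ø/ harmonizes with /u/ ([+back]) → [o]
/y/ harmonizes with /u/ ([+back]) → [u]
/ø/ harmonizes with /u/ ([+back]) → [o]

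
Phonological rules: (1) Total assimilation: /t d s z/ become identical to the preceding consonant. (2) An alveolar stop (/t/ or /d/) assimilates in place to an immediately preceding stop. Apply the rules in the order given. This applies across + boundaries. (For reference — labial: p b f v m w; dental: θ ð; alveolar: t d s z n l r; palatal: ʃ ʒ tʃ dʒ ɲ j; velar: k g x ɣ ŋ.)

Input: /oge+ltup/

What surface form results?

Rule 1: /t/ after /l/ → [l] (total assimilation)
After rule 1: oge+llup
Rule 2: no segment meets the rule's conditions; no change.

[oge+llup]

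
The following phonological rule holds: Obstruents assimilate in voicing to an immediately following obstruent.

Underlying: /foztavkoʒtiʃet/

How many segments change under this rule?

/z/ before /t/ (voiceless) → [s]
/v/ before /k/ (voiceless) → [f]
/ʒ/ before /t/ (voiceless) → [ʃ]
3 segments change.

3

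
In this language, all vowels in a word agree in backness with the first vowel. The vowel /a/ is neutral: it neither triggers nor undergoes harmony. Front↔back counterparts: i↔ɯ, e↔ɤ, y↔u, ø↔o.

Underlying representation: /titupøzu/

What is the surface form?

[titypøzy]

/u/ harmonizes with /i/ ([-back]) → [y]
/u/ harmonizes with /i/ ([-back]) → [y]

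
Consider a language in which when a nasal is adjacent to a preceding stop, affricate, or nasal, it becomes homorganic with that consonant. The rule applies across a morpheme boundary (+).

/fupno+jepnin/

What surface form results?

/n/ after /p/ (labial) → [m]
/n/ after /p/ (labial) → [m]

[fupmo+jepmin]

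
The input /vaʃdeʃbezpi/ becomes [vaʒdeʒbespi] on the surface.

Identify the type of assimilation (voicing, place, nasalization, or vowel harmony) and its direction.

/ʃ/→[ʒ] /ʃ/→[ʒ] /z/→[s].
Each target copies a feature from the following segment, so the direction is regressive.

voicing assimilation, regressive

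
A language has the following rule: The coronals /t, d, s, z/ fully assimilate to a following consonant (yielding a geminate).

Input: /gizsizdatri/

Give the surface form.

[gissiddarri]

/z/ before /s/ → [s] (total assimilation)
/z/ before /d/ → [d] (total assimilation)
/t/ before /r/ → [r] (total assimilation)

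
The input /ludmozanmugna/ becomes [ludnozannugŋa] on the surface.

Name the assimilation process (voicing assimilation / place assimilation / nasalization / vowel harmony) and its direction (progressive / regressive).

/m/→[n] /m/→[n] /n/→[ŋ].
Each target copies a feature from the preceding segment, so the direction is progressive.

place assimilation, progressive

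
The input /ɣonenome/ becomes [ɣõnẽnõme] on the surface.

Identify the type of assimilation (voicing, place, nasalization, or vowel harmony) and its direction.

nasalization, regressive

/o/→[õ] /e/→[ẽ] /o/→[õ].
Each target copies a feature from the following segment, so the direction is regressive.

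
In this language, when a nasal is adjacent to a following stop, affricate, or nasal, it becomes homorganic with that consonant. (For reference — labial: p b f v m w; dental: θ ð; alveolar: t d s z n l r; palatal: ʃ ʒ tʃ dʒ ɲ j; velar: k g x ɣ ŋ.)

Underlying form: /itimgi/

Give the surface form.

[itiŋgi]

/m/ before /g/ (velar) → [ŋ]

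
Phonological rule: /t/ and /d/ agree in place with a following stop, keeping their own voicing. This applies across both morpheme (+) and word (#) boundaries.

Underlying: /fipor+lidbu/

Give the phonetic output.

/d/ before /b/ (labial) → [b]

[fipor+libbu]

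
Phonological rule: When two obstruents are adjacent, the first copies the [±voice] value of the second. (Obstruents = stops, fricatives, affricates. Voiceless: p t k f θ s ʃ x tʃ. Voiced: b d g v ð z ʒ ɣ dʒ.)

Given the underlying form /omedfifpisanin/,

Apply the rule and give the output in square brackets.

/d/ before /f/ (voiceless) → [t]

[ometfifpisanin]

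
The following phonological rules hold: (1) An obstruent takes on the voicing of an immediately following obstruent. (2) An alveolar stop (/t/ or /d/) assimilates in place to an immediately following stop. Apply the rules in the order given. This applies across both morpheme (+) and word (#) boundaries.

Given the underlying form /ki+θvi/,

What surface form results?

Rule 1: /θ/ before /v/ (voiced) → [ð]
After rule 1: ki+ðvi
Rule 2: no segment meets the rule's conditions; no change.

[ki+ðvi]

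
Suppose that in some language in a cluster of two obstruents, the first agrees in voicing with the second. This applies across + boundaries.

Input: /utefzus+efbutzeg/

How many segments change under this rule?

/f/ before /z/ (voiced) → [v]
/f/ before /b/ (voiced) → [v]
/t/ before /z/ (voiced) → [d]
3 segments change.

3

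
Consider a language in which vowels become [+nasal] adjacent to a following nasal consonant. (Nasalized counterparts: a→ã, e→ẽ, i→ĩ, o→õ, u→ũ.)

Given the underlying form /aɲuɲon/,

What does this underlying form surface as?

/a/ before nasal /ɲ/ → [ã]
/u/ before nasal /ɲ/ → [ũ]
/o/ before nasal /n/ → [õ]

[ãɲũɲõn]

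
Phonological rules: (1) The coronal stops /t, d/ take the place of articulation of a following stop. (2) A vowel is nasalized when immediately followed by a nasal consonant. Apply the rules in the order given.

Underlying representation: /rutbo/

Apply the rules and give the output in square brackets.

[rupbo]

Rule 1: /t/ before /b/ (labial) → [p]
After rule 1: rupbo
Rule 2: no segment meets the rule's conditions; no change.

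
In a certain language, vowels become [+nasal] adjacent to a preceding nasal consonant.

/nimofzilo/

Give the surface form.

[nĩmõfzilo]

/i/ after nasal /n/ → [ĩ]
/o/ after nasal /m/ → [õ]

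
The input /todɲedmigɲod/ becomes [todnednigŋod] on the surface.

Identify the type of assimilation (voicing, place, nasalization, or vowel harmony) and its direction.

place assimilation, progressive

/ɲ/→[n] /m/→[n] /ɲ/→[ŋ].
Each target copies a feature from the preceding segment, so the direction is progressive.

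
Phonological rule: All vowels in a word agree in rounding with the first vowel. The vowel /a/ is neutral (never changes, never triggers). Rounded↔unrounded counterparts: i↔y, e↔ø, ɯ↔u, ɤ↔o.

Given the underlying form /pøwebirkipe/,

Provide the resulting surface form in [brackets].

[pøwøbyrkypø]

/e/ harmonizes with /ø/ ([+round]) → [ø]
/i/ harmonizes with /ø/ ([+round]) → [y]
/i/ harmonizes with /ø/ ([+round]) → [y]
/e/ harmonizes with /ø/ ([+round]) → [ø]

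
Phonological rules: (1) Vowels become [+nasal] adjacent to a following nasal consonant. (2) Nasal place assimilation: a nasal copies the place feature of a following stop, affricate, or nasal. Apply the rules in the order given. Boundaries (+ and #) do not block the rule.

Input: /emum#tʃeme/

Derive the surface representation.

Rule 1: /e/ before nasal /m/ → [ẽ]
Rule 1: /u/ before nasal /m/ → [ũ]
Rule 1: /e/ before nasal /m/ → [ẽ]
After rule 1: ẽmũm#tʃẽme
Rule 2: /m/ before /tʃ/ (palatal) → [ɲ]

[ẽmũɲ#tʃẽme]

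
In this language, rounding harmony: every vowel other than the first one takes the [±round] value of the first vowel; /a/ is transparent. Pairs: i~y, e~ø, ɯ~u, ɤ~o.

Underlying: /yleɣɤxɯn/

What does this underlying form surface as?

/e/ harmonizes with /y/ ([+round]) → [ø]
/ɤ/ harmonizes with /y/ ([+round]) → [o]
/ɯ/ harmonizes with /y/ ([+round]) → [u]

[yløɣoxun]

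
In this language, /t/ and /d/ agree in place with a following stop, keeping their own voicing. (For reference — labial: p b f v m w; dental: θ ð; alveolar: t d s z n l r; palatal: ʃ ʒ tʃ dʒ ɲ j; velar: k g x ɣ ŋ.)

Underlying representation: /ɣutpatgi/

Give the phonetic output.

/t/ before /p/ (labial) → [p]
/t/ before /g/ (velar) → [k]

[ɣuppakgi]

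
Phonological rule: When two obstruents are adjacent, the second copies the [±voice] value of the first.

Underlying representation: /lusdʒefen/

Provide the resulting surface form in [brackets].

/dʒ/ after /s/ (voiceless) → [tʃ]

[lustʃefen]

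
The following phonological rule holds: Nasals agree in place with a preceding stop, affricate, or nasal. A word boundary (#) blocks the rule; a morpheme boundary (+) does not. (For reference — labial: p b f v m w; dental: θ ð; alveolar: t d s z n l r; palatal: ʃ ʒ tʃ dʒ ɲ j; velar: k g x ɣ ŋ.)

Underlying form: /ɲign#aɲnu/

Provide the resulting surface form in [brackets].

[ɲigŋ#aɲɲu]

/n/ after /g/ (velar) → [ŋ]
/n/ after /ɲ/ (palatal) → [ɲ]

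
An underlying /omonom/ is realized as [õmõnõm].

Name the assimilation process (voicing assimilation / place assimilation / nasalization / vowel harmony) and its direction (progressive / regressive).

nasalization, regressive

/o/→[õ] /o/→[õ] /o/→[õ].
Each target copies a feature from the following segment, so the direction is regressive.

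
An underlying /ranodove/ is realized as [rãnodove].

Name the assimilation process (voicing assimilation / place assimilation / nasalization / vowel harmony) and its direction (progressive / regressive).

/a/→[ã].
Each target copies a feature from the following segment, so the direction is regressive.

nasalization, regressive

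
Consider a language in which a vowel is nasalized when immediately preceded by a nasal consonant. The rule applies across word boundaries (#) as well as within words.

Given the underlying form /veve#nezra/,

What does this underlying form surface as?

/e/ after nasal /n/ → [ẽ]

[veve#nẽzra]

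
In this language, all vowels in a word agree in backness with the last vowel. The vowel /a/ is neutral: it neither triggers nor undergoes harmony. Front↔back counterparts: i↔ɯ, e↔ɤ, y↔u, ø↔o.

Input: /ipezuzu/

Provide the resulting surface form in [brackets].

/i/ harmonizes with /u/ ([+back]) → [ɯ]
/e/ harmonizes with /u/ ([+back]) → [ɤ]

[ɯpɤzuzu]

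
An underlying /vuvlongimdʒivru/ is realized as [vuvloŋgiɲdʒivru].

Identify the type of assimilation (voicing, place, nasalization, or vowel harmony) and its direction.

/n/→[ŋ] /m/→[ɲ].
Each target copies a feature from the following segment, so the direction is regressive.

place assimilation, regressive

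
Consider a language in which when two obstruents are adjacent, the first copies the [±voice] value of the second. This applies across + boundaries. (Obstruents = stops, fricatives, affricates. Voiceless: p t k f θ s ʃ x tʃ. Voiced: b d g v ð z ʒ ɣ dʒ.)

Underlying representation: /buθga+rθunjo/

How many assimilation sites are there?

1

/θ/ before /g/ (voiced) → [ð]
1 segment changes.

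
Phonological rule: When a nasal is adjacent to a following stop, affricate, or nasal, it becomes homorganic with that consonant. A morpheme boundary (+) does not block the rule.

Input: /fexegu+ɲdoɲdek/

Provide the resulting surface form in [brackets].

/ɲ/ before /d/ (alveolar) → [n]
/ɲ/ before /d/ (alveolar) → [n]

[fexegu+ndondek]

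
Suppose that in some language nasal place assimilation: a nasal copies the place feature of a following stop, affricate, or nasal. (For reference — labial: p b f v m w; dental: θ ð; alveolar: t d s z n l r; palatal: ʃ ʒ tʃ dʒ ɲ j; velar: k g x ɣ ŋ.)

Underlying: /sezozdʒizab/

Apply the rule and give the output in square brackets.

no segment meets the rule's conditions; no change.

[sezozdʒizab]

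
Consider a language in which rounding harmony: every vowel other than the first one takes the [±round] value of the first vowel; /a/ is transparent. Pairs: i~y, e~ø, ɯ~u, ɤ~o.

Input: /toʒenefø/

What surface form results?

/e/ harmonizes with /o/ ([+round]) → [ø]
/e/ harmonizes with /o/ ([+round]) → [ø]

[toʒønøfø]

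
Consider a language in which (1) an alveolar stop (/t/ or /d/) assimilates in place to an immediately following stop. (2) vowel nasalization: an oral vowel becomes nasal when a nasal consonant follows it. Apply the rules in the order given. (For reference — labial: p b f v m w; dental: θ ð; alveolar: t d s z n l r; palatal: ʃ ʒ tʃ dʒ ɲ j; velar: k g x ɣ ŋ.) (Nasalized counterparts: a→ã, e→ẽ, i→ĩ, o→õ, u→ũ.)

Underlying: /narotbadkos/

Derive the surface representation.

Rule 1: /t/ before /b/ (labial) → [p]
Rule 1: /d/ before /k/ (velar) → [g]
After rule 1: naropbagkos
Rule 2: no segment meets the rule's conditions; no change.

[naropbagkos]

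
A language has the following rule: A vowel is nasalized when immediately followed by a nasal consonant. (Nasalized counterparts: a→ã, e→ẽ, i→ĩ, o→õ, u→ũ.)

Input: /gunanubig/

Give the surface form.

[gũnãnubig]

/u/ before nasal /n/ → [ũ]
/a/ before nasal /n/ → [ã]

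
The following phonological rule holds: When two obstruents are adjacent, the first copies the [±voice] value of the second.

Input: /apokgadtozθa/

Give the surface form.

[apoggattosθa]

/k/ before /g/ (voiced) → [g]
/d/ before /t/ (voiceless) → [t]
/z/ before /θ/ (voiceless) → [s]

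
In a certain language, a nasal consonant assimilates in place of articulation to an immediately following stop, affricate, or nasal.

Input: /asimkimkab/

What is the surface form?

[asiŋkiŋkab]

/m/ before /k/ (velar) → [ŋ]
/m/ before /k/ (velar) → [ŋ]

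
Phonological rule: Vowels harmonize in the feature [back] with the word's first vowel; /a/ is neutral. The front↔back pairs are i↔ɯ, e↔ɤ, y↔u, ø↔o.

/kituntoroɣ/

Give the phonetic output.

/u/ harmonizes with /i/ ([-back]) → [y]
/o/ harmonizes with /i/ ([-back]) → [ø]
/o/ harmonizes with /i/ ([-back]) → [ø]

[kityntørøɣ]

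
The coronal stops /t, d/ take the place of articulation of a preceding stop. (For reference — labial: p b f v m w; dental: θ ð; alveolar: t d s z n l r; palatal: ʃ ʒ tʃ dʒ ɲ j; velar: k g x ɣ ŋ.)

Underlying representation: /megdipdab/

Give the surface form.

/d/ after /g/ (velar) → [g]
/d/ after /p/ (labial) → [b]

[meggipbab]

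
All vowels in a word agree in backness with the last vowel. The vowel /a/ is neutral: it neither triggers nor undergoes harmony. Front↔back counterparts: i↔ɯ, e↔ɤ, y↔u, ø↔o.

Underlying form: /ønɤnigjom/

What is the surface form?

[onɤnɯgjom]

/ø/ harmonizes with /o/ ([+back]) → [o]
/i/ harmonizes with /o/ ([+back]) → [ɯ]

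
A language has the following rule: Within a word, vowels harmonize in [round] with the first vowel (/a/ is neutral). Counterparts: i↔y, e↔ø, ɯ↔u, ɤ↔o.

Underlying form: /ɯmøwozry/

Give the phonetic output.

/ø/ harmonizes with /ɯ/ ([-round]) → [e]
/o/ harmonizes with /ɯ/ ([-round]) → [ɤ]
/y/ harmonizes with /ɯ/ ([-round]) → [i]

[ɯmewɤzri]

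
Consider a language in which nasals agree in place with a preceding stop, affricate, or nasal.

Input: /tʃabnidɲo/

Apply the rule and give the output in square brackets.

/n/ after /b/ (labial) → [m]
/ɲ/ after /d/ (alveolar) → [n]

[tʃabmidno]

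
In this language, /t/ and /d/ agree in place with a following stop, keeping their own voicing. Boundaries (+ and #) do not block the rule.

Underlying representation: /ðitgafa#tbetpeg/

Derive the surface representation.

/t/ before /g/ (velar) → [k]
/t/ before /b/ (labial) → [p]
/t/ before /p/ (labial) → [p]

[ðikgafa#pbeppeg]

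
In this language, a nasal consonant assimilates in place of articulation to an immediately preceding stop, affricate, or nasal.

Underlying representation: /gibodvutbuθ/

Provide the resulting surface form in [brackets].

no segment meets the rule's conditions; no change.

[gibodvutbuθ]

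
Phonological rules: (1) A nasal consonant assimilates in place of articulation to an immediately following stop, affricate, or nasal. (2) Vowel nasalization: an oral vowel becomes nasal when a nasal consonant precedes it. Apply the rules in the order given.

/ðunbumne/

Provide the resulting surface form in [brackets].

Rule 1: /n/ before /b/ (labial) → [m]
Rule 1: /m/ before /n/ (alveolar) → [n]
After rule 1: ðumbunne
Rule 2: /e/ after nasal /n/ → [ẽ]

[ðumbunnẽ]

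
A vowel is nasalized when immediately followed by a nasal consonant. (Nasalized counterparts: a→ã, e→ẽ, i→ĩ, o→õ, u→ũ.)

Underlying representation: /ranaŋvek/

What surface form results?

[rãnãŋvek]

/a/ before nasal /n/ → [ã]
/a/ before nasal /ŋ/ → [ã]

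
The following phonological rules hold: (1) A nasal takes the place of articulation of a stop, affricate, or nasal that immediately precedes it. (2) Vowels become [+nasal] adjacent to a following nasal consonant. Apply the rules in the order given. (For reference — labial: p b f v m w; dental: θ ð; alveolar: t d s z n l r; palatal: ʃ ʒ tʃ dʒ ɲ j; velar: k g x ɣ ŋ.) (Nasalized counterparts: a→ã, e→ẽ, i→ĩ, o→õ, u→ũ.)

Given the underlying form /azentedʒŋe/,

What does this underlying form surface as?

[azẽntedʒɲe]

Rule 1: /ŋ/ after /dʒ/ (palatal) → [ɲ]
After rule 1: azentedʒɲe
Rule 2: /e/ before nasal /n/ → [ẽ]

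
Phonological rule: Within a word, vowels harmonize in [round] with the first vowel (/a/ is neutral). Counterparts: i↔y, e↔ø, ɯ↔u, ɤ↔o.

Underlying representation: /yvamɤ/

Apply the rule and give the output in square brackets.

[yvamo]

/ɤ/ harmonizes with /y/ ([+round]) → [o]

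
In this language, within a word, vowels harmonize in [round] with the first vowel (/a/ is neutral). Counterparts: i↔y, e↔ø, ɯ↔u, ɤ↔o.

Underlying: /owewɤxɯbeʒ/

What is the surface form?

[owøwoxubøʒ]

/e/ harmonizes with /o/ ([+round]) → [ø]
/ɤ/ harmonizes with /o/ ([+round]) → [o]
/ɯ/ harmonizes with /o/ ([+round]) → [u]
/e/ harmonizes with /o/ ([+round]) → [ø]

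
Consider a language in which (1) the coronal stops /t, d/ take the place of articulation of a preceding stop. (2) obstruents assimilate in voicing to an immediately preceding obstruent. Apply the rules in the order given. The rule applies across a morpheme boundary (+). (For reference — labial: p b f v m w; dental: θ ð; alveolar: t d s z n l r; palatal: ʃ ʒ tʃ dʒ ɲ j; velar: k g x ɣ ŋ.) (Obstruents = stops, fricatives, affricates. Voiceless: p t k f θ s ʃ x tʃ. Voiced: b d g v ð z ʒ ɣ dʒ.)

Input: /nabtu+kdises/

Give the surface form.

[nabbu+kkises]

Rule 1: /t/ after /b/ (labial) → [p]
Rule 1: /d/ after /k/ (velar) → [g]
After rule 1: nabpu+kgises
Rule 2: /p/ after /b/ (voiced) → [b]
Rule 2: /g/ after /k/ (voiceless) → [k]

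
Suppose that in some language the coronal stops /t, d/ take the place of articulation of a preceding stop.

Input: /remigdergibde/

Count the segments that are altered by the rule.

/d/ after /g/ (velar) → [g]
/d/ after /b/ (labial) → [b]
2 segments change.

2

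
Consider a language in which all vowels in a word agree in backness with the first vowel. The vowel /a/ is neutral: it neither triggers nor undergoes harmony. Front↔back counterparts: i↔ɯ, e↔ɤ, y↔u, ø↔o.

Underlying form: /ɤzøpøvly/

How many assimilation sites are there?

3

/ø/ harmonizes with /ɤ/ ([+back]) → [o]
/ø/ harmonizes with /ɤ/ ([+back]) → [o]
/y/ harmonizes with /ɤ/ ([+back]) → [u]
3 segments change.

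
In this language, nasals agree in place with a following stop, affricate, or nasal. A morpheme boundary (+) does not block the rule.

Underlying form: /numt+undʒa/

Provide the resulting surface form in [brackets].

/m/ before /t/ (alveolar) → [n]
/n/ before /dʒ/ (palatal) → [ɲ]

[nunt+uɲdʒa]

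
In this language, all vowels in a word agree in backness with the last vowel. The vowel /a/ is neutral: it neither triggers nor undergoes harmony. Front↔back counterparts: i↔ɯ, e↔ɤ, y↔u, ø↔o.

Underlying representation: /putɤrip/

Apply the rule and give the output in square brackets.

/u/ harmonizes with /i/ ([-back]) → [y]
/ɤ/ harmonizes with /i/ ([-back]) → [e]

[pyterip]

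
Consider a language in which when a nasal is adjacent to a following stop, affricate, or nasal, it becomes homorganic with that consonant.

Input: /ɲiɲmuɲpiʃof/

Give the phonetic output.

/ɲ/ before /m/ (labial) → [m]
/ɲ/ before /p/ (labial) → [m]

[ɲimmumpiʃof]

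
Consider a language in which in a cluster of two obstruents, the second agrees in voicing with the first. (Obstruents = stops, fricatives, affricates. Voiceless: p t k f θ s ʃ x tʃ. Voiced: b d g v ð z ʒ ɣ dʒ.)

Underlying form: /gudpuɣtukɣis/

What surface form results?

[gudbuɣdukxis]

/p/ after /d/ (voiced) → [b]
/t/ after /ɣ/ (voiced) → [d]
/ɣ/ after /k/ (voiceless) → [x]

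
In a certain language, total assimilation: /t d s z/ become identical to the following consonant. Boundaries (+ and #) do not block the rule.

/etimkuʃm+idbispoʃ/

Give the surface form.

[etimkuʃm+ibbippoʃ]

/d/ before /b/ → [b] (total assimilation)
/s/ before /p/ → [p] (total assimilation)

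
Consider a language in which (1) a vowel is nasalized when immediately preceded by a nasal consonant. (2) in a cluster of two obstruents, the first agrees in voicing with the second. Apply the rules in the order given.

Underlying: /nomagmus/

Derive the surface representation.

[nõmãgmũs]

Rule 1: /o/ after nasal /n/ → [õ]
Rule 1: /a/ after nasal /m/ → [ã]
Rule 1: /u/ after nasal /m/ → [ũ]
After rule 1: nõmãgmũs
Rule 2: no segment meets the rule's conditions; no change.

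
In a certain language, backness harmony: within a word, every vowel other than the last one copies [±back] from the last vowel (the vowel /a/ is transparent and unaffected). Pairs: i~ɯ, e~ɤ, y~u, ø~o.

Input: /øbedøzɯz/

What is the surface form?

[obɤdozɯz]

/ø/ harmonizes with /ɯ/ ([+back]) → [o]
/e/ harmonizes with /ɯ/ ([+back]) → [ɤ]
/ø/ harmonizes with /ɯ/ ([+back]) → [o]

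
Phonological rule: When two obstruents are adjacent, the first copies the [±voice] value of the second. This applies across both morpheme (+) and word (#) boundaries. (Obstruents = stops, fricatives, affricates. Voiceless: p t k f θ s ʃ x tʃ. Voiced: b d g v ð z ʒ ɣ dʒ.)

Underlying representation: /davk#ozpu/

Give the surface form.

/v/ before /k/ (voiceless) → [f]
/z/ before /p/ (voiceless) → [s]

[dafk#ospu]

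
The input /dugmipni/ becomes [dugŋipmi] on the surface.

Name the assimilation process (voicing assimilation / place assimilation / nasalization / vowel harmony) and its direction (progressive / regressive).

/m/→[ŋ] /n/→[m].
Each target copies a feature from the preceding segment, so the direction is progressive.

place assimilation, progressive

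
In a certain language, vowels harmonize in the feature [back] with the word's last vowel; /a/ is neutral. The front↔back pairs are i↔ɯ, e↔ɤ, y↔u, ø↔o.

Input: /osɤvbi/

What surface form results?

/o/ harmonizes with /i/ ([-back]) → [ø]
/ɤ/ harmonizes with /i/ ([-back]) → [e]

[øsevbi]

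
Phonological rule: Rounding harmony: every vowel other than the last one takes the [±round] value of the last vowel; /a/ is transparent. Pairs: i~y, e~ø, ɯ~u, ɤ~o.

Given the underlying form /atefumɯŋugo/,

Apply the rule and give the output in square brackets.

/e/ harmonizes with /o/ ([+round]) → [ø]
/ɯ/ harmonizes with /o/ ([+round]) → [u]

[atøfumuŋugo]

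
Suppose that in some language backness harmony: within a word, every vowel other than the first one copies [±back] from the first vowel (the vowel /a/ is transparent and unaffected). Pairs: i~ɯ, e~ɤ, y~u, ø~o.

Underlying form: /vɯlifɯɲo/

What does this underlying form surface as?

[vɯlɯfɯɲo]

/i/ harmonizes with /ɯ/ ([+back]) → [ɯ]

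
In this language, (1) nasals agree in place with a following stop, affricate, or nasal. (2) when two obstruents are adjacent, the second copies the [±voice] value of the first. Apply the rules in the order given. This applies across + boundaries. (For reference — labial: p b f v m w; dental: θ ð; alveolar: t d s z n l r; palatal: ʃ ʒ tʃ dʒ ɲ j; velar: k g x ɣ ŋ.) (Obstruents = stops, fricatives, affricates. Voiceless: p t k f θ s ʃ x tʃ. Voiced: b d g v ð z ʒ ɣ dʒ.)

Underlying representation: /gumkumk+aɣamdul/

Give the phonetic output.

Rule 1: /m/ before /k/ (velar) → [ŋ]
Rule 1: /m/ before /k/ (velar) → [ŋ]
Rule 1: /m/ before /d/ (alveolar) → [n]
After rule 1: guŋkuŋk+aɣandul
Rule 2: no segment meets the rule's conditions; no change.

[guŋkuŋk+aɣandul]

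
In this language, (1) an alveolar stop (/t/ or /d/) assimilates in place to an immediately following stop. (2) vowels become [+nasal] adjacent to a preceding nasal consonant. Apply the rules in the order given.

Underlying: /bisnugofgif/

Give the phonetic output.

Rule 1: no segment meets the rule's conditions; no change.
After rule 1: bisnugofgif
Rule 2: /u/ after nasal /n/ → [ũ]

[bisnũgofgif]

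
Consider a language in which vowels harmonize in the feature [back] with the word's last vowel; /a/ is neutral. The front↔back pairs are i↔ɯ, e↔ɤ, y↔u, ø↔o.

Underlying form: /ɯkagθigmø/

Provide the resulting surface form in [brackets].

/ɯ/ harmonizes with /ø/ ([-back]) → [i]

[ikagθigmø]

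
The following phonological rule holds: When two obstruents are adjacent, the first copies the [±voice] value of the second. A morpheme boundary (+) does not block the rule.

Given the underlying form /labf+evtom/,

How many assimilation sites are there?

2

/b/ before /f/ (voiceless) → [p]
/v/ before /t/ (voiceless) → [f]
2 segments change.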